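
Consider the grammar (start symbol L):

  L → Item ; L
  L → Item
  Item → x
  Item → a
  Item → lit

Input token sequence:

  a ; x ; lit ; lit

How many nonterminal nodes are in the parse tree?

[L [Item a] ; [L [Item x] ; [L [Item lit] ; [L [Item lit]]]]]

8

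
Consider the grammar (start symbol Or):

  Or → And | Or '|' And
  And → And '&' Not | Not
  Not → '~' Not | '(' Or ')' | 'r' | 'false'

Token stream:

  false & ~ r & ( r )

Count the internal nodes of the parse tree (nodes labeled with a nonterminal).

11

[Or [And [And [And [Not false]] & [Not ~ [Not r]]] & [Not ( [Or [And [Not r]]] )]]]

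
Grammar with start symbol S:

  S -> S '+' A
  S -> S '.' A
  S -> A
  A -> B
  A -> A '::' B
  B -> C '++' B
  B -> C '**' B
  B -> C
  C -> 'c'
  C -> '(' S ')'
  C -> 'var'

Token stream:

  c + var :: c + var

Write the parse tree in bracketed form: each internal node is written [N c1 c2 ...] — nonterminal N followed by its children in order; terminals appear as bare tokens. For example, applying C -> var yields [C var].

[S [S [S [A [B [C c]]]] + [A [A [B [C var]]] :: [B [C c]]]] + [A [B [C var]]]]

S
S + A
S + A + A
A + A + A
B + A + A
C + A + A
c + A + A
c + A :: B + A
c + B :: B + A
c + C :: B + A
c + var :: B + A
c + var :: C + A
c + var :: c + A
c + var :: c + B
c + var :: c + C
c + var :: c + var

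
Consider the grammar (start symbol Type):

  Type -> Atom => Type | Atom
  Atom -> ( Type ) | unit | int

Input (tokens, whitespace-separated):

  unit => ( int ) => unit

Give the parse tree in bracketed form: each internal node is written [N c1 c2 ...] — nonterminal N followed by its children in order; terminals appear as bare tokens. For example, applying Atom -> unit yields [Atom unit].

[Type [Atom unit] => [Type [Atom ( [Type [Atom int]] )] => [Type [Atom unit]]]]

Type
Atom => Type
unit => Type
unit => Atom => Type
unit => ( Type ) => Type
unit => ( Atom ) => Type
unit => ( int ) => Type
unit => ( int ) => Atom
unit => ( int ) => unit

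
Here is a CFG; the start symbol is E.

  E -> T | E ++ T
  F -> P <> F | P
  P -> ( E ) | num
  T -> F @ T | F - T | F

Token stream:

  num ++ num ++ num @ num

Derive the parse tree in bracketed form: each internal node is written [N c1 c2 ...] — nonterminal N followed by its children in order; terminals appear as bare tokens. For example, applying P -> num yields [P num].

[E [E [E [T [F [P num]]]] ++ [T [F [P num]]]] ++ [T [F [P num]] @ [T [F [P num]]]]]

E
E ++ T
E ++ T ++ T
T ++ T ++ T
F ++ T ++ T
P ++ T ++ T
num ++ T ++ T
num ++ F ++ T
num ++ P ++ T
num ++ num ++ T
num ++ num ++ F @ T
num ++ num ++ P @ T
num ++ num ++ num @ T
num ++ num ++ num @ F
num ++ num ++ num @ P
num ++ num ++ num @ num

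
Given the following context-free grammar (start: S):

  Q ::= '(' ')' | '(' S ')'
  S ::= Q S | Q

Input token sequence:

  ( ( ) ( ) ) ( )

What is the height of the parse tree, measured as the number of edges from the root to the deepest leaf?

5

[S [Q ( [S [Q ( )] [S [Q ( )]]] )] [S [Q ( )]]]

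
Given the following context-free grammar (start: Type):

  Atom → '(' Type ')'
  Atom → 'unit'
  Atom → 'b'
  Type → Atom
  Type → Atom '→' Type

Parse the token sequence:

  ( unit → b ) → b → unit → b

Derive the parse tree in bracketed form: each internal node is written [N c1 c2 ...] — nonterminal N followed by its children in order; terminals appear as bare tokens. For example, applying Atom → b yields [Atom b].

[Type [Atom ( [Type [Atom unit] → [Type [Atom b]]] )] → [Type [Atom b] → [Type [Atom unit] → [Type [Atom b]]]]]

Type
Atom → Type
( Type ) → Type
( Atom → Type ) → Type
( unit → Type ) → Type
( unit → Atom ) → Type
( unit → b ) → Type
( unit → b ) → Atom → Type
( unit → b ) → b → Type
( unit → b ) → b → Atom → Type
( unit → b ) → b → unit → Type
( unit → b ) → b → unit → Atom
( unit → b ) → b → unit → b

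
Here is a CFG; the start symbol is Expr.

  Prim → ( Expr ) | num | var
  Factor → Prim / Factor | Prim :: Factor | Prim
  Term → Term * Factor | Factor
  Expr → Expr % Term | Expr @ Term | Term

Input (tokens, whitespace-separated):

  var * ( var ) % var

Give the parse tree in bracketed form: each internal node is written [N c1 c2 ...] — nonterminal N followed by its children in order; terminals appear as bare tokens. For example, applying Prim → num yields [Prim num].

[Expr [Expr [Term [Term [Factor [Prim var]]] * [Factor [Prim ( [Expr [Term [Factor [Prim var]]]] )]]]] % [Term [Factor [Prim var]]]]

Expr
Expr % Term
Term % Term
Term * Factor % Term
Factor * Factor % Term
Prim * Factor % Term
var * Factor % Term
var * Prim % Term
var * ( Expr ) % Term
var * ( Term ) % Term
var * ( Factor ) % Term
var * ( Prim ) % Term
var * ( var ) % Term
var * ( var ) % Factor
var * ( var ) % Prim
var * ( var ) % var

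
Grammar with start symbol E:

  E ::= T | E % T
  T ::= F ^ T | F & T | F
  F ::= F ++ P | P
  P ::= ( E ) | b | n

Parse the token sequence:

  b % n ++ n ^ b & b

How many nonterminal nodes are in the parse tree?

16

[E [E [T [F [P b]]]] % [T [F [F [P n]] ++ [P n]] ^ [T [F [P b]] & [T [F [P b]]]]]]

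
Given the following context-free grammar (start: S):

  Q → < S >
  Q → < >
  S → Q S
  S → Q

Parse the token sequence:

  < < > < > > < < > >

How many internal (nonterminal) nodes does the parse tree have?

10

[S [Q < [S [Q < >] [S [Q < >]]] >] [S [Q < [S [Q < >]] >]]]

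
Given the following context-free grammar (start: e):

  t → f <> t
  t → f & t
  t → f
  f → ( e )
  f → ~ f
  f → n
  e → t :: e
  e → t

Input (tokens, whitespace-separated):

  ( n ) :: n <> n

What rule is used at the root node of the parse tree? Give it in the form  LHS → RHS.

e → t :: e

[e [t [f ( [e [t [f n]]] )]] :: [e [t [f n] <> [t [f n]]]]]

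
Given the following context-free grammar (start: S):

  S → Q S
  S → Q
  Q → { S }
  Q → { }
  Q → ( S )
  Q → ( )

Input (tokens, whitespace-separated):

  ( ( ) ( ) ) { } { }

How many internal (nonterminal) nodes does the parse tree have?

10

[S [Q ( [S [Q ( )] [S [Q ( )]]] )] [S [Q { }] [S [Q { }]]]]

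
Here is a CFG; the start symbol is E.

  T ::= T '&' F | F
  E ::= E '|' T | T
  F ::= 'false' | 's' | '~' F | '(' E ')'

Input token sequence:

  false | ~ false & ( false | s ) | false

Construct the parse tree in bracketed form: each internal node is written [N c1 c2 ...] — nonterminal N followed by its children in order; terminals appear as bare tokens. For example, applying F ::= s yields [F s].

[E [E [E [T [F false]]] | [T [T [F ~ [F false]]] & [F ( [E [E [T [F false]]] | [T [F s]]] )]]] | [T [F false]]]

E
E | T
E | T | T
T | T | T
F | T | T
false | T | T
false | T & F | T
false | F & F | T
false | ~ F & F | T
false | ~ false & F | T
false | ~ false & ( E ) | T
false | ~ false & ( E | T ) | T
false | ~ false & ( T | T ) | T
false | ~ false & ( F | T ) | T
false | ~ false & ( false | T ) | T
false | ~ false & ( false | F ) | T
false | ~ false & ( false | s ) | T
false | ~ false & ( false | s ) | F
false | ~ false & ( false | s ) | false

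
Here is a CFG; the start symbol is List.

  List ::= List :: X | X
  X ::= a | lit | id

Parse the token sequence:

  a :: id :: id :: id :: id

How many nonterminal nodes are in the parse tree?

10

[List [List [List [List [List [X a]] :: [X id]] :: [X id]] :: [X id]] :: [X id]]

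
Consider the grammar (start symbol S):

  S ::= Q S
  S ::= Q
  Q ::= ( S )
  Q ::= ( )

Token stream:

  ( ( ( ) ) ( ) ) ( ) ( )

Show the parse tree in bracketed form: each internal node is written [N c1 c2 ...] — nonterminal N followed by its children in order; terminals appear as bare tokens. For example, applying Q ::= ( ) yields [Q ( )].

[S [Q ( [S [Q ( [S [Q ( )]] )] [S [Q ( )]]] )] [S [Q ( )] [S [Q ( )]]]]

S
Q S
( S ) S
( Q S ) S
( ( S ) S ) S
( ( Q ) S ) S
( ( ( ) ) S ) S
( ( ( ) ) Q ) S
( ( ( ) ) ( ) ) S
( ( ( ) ) ( ) ) Q S
( ( ( ) ) ( ) ) ( ) S
( ( ( ) ) ( ) ) ( ) Q
( ( ( ) ) ( ) ) ( ) ( )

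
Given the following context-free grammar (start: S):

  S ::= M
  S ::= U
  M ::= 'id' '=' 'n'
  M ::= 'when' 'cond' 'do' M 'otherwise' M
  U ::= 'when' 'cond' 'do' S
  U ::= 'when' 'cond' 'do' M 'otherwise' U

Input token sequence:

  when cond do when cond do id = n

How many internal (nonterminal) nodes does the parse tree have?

6

[S [U when cond do [S [U when cond do [S [M id = n]]]]]]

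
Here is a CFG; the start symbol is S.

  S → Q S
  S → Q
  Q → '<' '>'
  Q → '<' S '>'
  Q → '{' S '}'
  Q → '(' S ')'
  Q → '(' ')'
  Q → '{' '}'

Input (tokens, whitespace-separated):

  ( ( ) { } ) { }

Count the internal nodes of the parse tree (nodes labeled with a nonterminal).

[S [Q ( [S [Q ( )] [S [Q { }]]] )] [S [Q { }]]]

8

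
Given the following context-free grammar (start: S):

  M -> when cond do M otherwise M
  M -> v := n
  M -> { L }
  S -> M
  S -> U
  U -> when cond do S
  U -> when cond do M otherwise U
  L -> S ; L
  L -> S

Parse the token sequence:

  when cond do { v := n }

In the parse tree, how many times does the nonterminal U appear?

[S [U when cond do [S [M { [L [S [M v := n]]] }]]]]

1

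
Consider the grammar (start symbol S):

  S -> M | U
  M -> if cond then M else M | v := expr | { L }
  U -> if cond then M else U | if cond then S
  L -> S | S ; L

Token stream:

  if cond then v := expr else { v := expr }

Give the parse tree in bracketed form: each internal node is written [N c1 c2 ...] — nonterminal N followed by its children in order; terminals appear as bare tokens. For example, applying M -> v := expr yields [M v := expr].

[S [M if cond then [M v := expr] else [M { [L [S [M v := expr]]] }]]]

S
M
if cond then M else M
if cond then v := expr else M
if cond then v := expr else { L }
if cond then v := expr else { S }
if cond then v := expr else { M }
if cond then v := expr else { v := expr }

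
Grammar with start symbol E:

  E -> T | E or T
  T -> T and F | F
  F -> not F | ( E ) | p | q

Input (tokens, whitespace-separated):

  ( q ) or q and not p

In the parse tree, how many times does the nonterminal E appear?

3

[E [E [T [F ( [E [T [F q]]] )]]] or [T [T [F q]] and [F not [F p]]]]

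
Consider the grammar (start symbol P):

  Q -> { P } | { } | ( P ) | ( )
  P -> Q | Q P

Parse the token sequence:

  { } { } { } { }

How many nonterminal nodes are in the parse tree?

[P [Q { }] [P [Q { }] [P [Q { }] [P [Q { }]]]]]

8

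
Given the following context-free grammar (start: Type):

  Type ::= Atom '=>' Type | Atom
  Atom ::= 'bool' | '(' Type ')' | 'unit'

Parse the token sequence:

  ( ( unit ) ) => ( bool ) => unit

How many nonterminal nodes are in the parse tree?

12

[Type [Atom ( [Type [Atom ( [Type [Atom unit]] )]] )] => [Type [Atom ( [Type [Atom bool]] )] => [Type [Atom unit]]]]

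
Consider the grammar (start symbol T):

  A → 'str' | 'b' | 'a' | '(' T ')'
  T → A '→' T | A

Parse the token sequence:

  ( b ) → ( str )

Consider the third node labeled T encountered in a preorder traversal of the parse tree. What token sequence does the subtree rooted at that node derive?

( str )

[T [A ( [T [A b]] )] → [T [A ( [T [A str]] )]]]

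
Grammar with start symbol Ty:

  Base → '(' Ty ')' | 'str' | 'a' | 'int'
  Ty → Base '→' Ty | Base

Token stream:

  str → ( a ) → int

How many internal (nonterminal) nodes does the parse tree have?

[Ty [Base str] → [Ty [Base ( [Ty [Base a]] )] → [Ty [Base int]]]]

8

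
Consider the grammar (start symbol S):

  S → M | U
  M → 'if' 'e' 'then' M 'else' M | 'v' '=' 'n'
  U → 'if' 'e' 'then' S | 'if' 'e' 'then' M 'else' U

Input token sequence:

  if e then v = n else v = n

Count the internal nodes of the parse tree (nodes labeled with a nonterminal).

4

[S [M if e then [M v = n] else [M v = n]]]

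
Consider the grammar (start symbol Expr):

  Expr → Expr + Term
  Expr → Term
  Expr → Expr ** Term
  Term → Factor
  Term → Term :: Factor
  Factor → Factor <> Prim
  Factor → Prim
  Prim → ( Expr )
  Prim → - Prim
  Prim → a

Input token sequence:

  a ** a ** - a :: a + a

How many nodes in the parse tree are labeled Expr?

[Expr [Expr [Expr [Expr [Term [Factor [Prim a]]]] ** [Term [Factor [Prim a]]]] ** [Term [Term [Factor [Prim - [Prim a]]]] :: [Factor [Prim a]]]] + [Term [Factor [Prim a]]]]

4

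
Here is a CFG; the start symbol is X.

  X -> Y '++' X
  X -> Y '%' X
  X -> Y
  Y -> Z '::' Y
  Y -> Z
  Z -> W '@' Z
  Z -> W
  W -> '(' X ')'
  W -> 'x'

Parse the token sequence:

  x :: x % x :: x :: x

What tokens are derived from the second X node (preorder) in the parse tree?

[X [Y [Z [W x]] :: [Y [Z [W x]]]] % [X [Y [Z [W x]] :: [Y [Z [W x]] :: [Y [Z [W x]]]]]]]

x :: x :: x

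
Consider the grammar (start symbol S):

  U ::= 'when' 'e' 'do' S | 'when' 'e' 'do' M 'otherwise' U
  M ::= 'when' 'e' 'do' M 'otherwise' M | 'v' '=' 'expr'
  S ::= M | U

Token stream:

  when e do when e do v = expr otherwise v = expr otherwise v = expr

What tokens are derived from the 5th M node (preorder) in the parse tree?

[S [M when e do [M when e do [M v = expr] otherwise [M v = expr]] otherwise [M v = expr]]]

v = expr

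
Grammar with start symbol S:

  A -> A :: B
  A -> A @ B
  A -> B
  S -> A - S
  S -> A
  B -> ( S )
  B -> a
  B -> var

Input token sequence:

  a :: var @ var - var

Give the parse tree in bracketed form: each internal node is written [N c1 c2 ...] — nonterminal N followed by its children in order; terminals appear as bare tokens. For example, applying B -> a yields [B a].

S
A - S
A @ B - S
A :: B @ B - S
B :: B @ B - S
a :: B @ B - S
a :: var @ B - S
a :: var @ var - S
a :: var @ var - A
a :: var @ var - B
a :: var @ var - var

[S [A [A [A [B a]] :: [B var]] @ [B var]] - [S [A [B var]]]]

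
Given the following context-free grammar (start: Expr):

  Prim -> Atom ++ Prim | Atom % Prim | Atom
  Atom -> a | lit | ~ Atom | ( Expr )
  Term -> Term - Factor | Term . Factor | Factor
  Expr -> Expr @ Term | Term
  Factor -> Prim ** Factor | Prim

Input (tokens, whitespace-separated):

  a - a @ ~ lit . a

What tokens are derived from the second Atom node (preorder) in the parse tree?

[Expr [Expr [Term [Term [Factor [Prim [Atom a]]]] - [Factor [Prim [Atom a]]]]] @ [Term [Term [Factor [Prim [Atom ~ [Atom lit]]]]] . [Factor [Prim [Atom a]]]]]

a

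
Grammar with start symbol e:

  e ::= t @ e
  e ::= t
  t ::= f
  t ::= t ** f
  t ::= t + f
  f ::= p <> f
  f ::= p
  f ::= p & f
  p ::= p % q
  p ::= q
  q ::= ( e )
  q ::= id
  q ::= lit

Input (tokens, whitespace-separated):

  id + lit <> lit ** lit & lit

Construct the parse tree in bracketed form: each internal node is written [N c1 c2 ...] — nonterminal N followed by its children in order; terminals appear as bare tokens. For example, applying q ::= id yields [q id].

e
t
t ** f
t + f ** f
f + f ** f
p + f ** f
q + f ** f
id + f ** f
id + p <> f ** f
id + q <> f ** f
id + lit <> f ** f
id + lit <> p ** f
id + lit <> q ** f
id + lit <> lit ** f
id + lit <> lit ** p & f
id + lit <> lit ** q & f
id + lit <> lit ** lit & f
id + lit <> lit ** lit & p
id + lit <> lit ** lit & q
id + lit <> lit ** lit & lit

[e [t [t [t [f [p [q id]]]] + [f [p [q lit]] <> [f [p [q lit]]]]] ** [f [p [q lit]] & [f [p [q lit]]]]]]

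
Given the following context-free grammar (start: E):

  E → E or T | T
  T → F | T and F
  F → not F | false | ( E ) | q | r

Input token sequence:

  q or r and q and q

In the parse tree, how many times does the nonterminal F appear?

4

[E [E [T [F q]]] or [T [T [T [F r]] and [F q]] and [F q]]]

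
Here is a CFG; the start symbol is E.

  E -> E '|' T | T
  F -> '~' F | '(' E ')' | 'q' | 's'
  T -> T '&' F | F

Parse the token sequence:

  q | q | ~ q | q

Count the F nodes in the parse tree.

[E [E [E [E [T [F q]]] | [T [F q]]] | [T [F ~ [F q]]]] | [T [F q]]]

5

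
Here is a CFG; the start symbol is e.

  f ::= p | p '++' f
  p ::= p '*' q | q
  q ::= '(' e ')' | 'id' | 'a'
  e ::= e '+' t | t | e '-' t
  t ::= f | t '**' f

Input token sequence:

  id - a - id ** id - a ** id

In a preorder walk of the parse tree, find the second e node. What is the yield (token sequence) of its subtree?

[e [e [e [e [t [f [p [q id]]]]] - [t [f [p [q a]]]]] - [t [t [f [p [q id]]]] ** [f [p [q id]]]]] - [t [t [f [p [q a]]]] ** [f [p [q id]]]]]

id - a - id ** id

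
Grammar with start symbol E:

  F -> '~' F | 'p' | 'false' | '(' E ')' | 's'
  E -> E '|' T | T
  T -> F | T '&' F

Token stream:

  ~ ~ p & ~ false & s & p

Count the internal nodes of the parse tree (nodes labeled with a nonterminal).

[E [T [T [T [T [F ~ [F ~ [F p]]]] & [F ~ [F false]]] & [F s]] & [F p]]]

12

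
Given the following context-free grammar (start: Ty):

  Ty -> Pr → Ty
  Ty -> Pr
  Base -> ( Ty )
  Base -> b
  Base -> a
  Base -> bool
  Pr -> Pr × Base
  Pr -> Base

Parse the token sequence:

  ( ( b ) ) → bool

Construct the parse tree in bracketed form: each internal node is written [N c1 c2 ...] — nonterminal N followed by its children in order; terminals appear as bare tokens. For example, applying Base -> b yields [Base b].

[Ty [Pr [Base ( [Ty [Pr [Base ( [Ty [Pr [Base b]]] )]]] )]] → [Ty [Pr [Base bool]]]]

Ty
Pr → Ty
Base → Ty
( Ty ) → Ty
( Pr ) → Ty
( Base ) → Ty
( ( Ty ) ) → Ty
( ( Pr ) ) → Ty
( ( Base ) ) → Ty
( ( b ) ) → Ty
( ( b ) ) → Pr
( ( b ) ) → Base
( ( b ) ) → bool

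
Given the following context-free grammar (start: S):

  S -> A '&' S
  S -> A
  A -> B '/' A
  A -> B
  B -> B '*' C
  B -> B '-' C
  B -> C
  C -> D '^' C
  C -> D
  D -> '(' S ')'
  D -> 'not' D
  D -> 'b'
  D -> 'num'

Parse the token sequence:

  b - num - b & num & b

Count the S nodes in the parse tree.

[S [A [B [B [B [C [D b]]] - [C [D num]]] - [C [D b]]]] & [S [A [B [C [D num]]]] & [S [A [B [C [D b]]]]]]]

3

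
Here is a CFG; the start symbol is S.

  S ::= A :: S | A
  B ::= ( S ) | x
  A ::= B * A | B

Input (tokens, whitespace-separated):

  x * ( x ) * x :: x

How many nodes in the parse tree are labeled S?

3

[S [A [B x] * [A [B ( [S [A [B x]]] )] * [A [B x]]]] :: [S [A [B x]]]]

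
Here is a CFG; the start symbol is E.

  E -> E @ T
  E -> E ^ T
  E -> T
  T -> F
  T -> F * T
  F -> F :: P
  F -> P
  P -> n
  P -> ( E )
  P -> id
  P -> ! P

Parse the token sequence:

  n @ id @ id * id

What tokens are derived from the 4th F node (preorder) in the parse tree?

id

[E [E [E [T [F [P n]]]] @ [T [F [P id]]]] @ [T [F [P id]] * [T [F [P id]]]]]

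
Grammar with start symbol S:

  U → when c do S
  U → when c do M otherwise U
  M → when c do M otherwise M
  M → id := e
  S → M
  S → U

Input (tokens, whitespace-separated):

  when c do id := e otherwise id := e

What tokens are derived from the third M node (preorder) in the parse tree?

id := e

[S [M when c do [M id := e] otherwise [M id := e]]]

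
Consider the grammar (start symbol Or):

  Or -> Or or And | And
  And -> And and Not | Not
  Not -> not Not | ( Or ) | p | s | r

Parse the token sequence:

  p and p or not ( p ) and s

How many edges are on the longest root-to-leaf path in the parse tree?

8

[Or [Or [And [And [Not p]] and [Not p]]] or [And [And [Not not [Not ( [Or [And [Not p]]] )]]] and [Not s]]]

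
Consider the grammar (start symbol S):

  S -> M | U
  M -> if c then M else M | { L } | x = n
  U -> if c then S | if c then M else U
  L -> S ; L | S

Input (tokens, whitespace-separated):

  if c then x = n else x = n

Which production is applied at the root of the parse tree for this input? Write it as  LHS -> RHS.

[S [M if c then [M x = n] else [M x = n]]]

S -> M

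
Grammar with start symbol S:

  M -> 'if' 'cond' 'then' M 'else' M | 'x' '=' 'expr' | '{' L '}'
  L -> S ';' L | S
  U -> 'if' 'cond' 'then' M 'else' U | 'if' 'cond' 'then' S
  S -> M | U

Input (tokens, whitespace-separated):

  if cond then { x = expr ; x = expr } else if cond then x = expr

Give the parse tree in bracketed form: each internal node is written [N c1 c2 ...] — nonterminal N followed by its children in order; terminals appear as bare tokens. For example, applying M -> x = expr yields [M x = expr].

[S [U if cond then [M { [L [S [M x = expr]] ; [L [S [M x = expr]]]] }] else [U if cond then [S [M x = expr]]]]]

S
U
if cond then M else U
if cond then { L } else U
if cond then { S ; L } else U
if cond then { M ; L } else U
if cond then { x = expr ; L } else U
if cond then { x = expr ; S } else U
if cond then { x = expr ; M } else U
if cond then { x = expr ; x = expr } else U
if cond then { x = expr ; x = expr } else if cond then S
if cond then { x = expr ; x = expr } else if cond then M
if cond then { x = expr ; x = expr } else if cond then x = expr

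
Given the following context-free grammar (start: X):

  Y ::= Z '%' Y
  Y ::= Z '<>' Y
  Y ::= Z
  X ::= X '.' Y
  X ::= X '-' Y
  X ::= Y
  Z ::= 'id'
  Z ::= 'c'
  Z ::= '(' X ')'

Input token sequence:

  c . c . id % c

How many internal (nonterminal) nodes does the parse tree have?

11

[X [X [X [Y [Z c]]] . [Y [Z c]]] . [Y [Z id] % [Y [Z c]]]]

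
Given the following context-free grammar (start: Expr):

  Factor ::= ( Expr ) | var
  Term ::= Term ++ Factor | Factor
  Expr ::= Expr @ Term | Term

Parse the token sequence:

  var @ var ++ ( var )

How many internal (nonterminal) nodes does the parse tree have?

11

[Expr [Expr [Term [Factor var]]] @ [Term [Term [Factor var]] ++ [Factor ( [Expr [Term [Factor var]]] )]]]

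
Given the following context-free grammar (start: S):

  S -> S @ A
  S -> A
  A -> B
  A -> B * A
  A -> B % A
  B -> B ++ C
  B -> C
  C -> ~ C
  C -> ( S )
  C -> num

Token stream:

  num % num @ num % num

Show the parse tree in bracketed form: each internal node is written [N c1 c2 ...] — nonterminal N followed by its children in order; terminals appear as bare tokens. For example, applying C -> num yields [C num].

S
S @ A
A @ A
B % A @ A
C % A @ A
num % A @ A
num % B @ A
num % C @ A
num % num @ A
num % num @ B % A
num % num @ C % A
num % num @ num % A
num % num @ num % B
num % num @ num % C
num % num @ num % num

[S [S [A [B [C num]] % [A [B [C num]]]]] @ [A [B [C num]] % [A [B [C num]]]]]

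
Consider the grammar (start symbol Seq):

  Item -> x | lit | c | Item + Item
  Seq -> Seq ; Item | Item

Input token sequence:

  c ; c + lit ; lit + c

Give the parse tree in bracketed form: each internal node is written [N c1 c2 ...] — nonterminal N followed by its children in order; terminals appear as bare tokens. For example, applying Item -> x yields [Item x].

[Seq [Seq [Seq [Item c]] ; [Item [Item c] + [Item lit]]] ; [Item [Item lit] + [Item c]]]

Seq
Seq ; Item
Seq ; Item ; Item
Item ; Item ; Item
c ; Item ; Item
c ; Item + Item ; Item
c ; c + Item ; Item
c ; c + lit ; Item
c ; c + lit ; Item + Item
c ; c + lit ; lit + Item
c ; c + lit ; lit + c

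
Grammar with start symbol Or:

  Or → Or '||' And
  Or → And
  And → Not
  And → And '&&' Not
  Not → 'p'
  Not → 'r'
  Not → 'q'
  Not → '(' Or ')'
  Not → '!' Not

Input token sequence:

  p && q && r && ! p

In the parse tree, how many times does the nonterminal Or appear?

1

[Or [And [And [And [And [Not p]] && [Not q]] && [Not r]] && [Not ! [Not p]]]]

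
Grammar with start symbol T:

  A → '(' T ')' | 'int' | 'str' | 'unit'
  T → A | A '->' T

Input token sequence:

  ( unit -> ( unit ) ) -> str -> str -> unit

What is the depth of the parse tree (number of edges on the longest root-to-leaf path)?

7

[T [A ( [T [A unit] -> [T [A ( [T [A unit]] )]]] )] -> [T [A str] -> [T [A str] -> [T [A unit]]]]]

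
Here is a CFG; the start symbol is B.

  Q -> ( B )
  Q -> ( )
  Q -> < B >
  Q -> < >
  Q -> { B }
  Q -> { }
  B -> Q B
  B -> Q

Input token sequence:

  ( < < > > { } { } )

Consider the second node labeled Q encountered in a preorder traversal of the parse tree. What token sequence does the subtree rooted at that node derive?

< < > >

[B [Q ( [B [Q < [B [Q < >]] >] [B [Q { }] [B [Q { }]]]] )]]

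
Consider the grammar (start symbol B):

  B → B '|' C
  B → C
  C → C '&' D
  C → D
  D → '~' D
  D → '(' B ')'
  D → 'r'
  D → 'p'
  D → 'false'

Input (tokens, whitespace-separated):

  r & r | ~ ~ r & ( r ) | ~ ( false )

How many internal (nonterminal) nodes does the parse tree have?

[B [B [B [C [C [D r]] & [D r]]] | [C [C [D ~ [D ~ [D r]]]] & [D ( [B [C [D r]]] )]]] | [C [D ~ [D ( [B [C [D false]]] )]]]]

22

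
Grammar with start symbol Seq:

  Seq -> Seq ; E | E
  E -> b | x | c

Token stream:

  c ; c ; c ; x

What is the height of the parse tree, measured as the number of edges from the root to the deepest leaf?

[Seq [Seq [Seq [Seq [E c]] ; [E c]] ; [E c]] ; [E x]]

5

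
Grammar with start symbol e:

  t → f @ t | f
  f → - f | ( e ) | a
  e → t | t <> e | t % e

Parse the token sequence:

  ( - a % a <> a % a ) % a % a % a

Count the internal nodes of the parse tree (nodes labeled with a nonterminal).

[e [t [f ( [e [t [f - [f a]]] % [e [t [f a]] <> [e [t [f a]] % [e [t [f a]]]]]] )]] % [e [t [f a]] % [e [t [f a]] % [e [t [f a]]]]]]

25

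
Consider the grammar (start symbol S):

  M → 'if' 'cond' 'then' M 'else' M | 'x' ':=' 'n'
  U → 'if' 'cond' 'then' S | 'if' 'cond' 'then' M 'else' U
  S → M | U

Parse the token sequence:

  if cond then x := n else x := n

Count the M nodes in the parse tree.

[S [M if cond then [M x := n] else [M x := n]]]

3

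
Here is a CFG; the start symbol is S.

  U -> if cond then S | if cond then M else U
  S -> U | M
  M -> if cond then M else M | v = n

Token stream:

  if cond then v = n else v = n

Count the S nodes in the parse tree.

1

[S [M if cond then [M v = n] else [M v = n]]]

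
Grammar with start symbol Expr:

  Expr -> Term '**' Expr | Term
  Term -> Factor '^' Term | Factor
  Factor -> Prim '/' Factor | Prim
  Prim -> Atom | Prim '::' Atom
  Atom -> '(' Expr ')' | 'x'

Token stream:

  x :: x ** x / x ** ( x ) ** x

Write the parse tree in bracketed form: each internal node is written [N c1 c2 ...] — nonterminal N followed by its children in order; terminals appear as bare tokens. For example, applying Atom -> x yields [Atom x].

[Expr [Term [Factor [Prim [Prim [Atom x]] :: [Atom x]]]] ** [Expr [Term [Factor [Prim [Atom x]] / [Factor [Prim [Atom x]]]]] ** [Expr [Term [Factor [Prim [Atom ( [Expr [Term [Factor [Prim [Atom x]]]]] )]]]] ** [Expr [Term [Factor [Prim [Atom x]]]]]]]]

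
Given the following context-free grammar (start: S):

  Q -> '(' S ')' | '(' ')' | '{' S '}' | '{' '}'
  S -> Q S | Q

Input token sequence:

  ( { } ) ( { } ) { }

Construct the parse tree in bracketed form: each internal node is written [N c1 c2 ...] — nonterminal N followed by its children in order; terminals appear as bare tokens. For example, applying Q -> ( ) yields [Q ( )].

[S [Q ( [S [Q { }]] )] [S [Q ( [S [Q { }]] )] [S [Q { }]]]]

S
Q S
( S ) S
( Q ) S
( { } ) S
( { } ) Q S
( { } ) ( S ) S
( { } ) ( Q ) S
( { } ) ( { } ) S
( { } ) ( { } ) Q
( { } ) ( { } ) { }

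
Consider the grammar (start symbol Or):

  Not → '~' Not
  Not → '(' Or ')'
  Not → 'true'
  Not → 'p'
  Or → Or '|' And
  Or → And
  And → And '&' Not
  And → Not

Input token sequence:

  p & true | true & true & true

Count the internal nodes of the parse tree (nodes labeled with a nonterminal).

[Or [Or [And [And [Not p]] & [Not true]]] | [And [And [And [Not true]] & [Not true]] & [Not true]]]

12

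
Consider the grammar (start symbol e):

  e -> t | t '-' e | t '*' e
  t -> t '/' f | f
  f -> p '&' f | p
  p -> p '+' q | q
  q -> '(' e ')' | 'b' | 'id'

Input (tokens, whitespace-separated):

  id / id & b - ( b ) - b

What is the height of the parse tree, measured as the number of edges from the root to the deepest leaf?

11

[e [t [t [f [p [q id]]]] / [f [p [q id]] & [f [p [q b]]]]] - [e [t [f [p [q ( [e [t [f [p [q b]]]]] )]]]] - [e [t [f [p [q b]]]]]]]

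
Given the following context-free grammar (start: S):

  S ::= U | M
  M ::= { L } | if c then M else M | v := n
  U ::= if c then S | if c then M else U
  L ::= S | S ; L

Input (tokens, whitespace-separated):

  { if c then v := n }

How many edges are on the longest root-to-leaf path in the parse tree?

[S [M { [L [S [U if c then [S [M v := n]]]]] }]]

7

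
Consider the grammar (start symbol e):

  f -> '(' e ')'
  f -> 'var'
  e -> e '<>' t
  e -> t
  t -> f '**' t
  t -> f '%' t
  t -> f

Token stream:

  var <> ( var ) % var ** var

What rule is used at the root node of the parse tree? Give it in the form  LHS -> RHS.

[e [e [t [f var]]] <> [t [f ( [e [t [f var]]] )] % [t [f var] ** [t [f var]]]]]

e -> e '<>' t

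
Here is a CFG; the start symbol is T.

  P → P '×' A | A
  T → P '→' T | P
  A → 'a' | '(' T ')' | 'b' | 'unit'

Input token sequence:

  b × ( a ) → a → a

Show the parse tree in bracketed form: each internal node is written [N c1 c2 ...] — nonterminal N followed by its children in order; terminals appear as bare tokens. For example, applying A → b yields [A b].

[T [P [P [A b]] × [A ( [T [P [A a]]] )]] → [T [P [A a]] → [T [P [A a]]]]]

T
P → T
P × A → T
A × A → T
b × A → T
b × ( T ) → T
b × ( P ) → T
b × ( A ) → T
b × ( a ) → T
b × ( a ) → P → T
b × ( a ) → A → T
b × ( a ) → a → T
b × ( a ) → a → P
b × ( a ) → a → A
b × ( a ) → a → a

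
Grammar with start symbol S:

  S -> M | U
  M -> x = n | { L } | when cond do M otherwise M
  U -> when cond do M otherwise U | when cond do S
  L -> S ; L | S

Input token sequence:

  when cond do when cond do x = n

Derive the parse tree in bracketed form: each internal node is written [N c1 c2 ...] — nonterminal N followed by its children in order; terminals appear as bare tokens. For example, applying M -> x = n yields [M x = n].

[S [U when cond do [S [U when cond do [S [M x = n]]]]]]

S
U
when cond do S
when cond do U
when cond do when cond do S
when cond do when cond do M
when cond do when cond do x = n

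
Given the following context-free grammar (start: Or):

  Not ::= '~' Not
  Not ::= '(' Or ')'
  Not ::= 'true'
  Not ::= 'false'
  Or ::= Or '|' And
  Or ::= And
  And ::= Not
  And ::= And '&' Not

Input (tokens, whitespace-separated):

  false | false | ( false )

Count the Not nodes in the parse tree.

[Or [Or [Or [And [Not false]]] | [And [Not false]]] | [And [Not ( [Or [And [Not false]]] )]]]

4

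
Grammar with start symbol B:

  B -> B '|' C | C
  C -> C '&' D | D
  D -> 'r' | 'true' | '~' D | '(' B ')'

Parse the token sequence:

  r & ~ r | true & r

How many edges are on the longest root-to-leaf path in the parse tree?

5

[B [B [C [C [D r]] & [D ~ [D r]]]] | [C [C [D true]] & [D r]]]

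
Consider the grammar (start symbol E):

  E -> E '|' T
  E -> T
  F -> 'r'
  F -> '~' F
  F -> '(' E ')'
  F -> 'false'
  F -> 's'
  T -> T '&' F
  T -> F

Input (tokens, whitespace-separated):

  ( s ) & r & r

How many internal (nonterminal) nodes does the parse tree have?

[E [T [T [T [F ( [E [T [F s]]] )]] & [F r]] & [F r]]]

10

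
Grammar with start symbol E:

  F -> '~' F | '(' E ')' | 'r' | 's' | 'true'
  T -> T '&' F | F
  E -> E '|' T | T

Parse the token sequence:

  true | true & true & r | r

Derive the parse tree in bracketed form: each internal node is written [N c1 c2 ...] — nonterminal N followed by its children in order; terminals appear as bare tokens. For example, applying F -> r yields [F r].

[E [E [E [T [F true]]] | [T [T [T [F true]] & [F true]] & [F r]]] | [T [F r]]]

E
E | T
E | T | T
T | T | T
F | T | T
true | T | T
true | T & F | T
true | T & F & F | T
true | F & F & F | T
true | true & F & F | T
true | true & true & F | T
true | true & true & r | T
true | true & true & r | F
true | true & true & r | r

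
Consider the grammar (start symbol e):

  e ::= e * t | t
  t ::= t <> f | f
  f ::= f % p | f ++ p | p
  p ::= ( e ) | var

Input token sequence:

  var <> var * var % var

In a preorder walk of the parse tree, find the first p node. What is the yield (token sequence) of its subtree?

var

[e [e [t [t [f [p var]]] <> [f [p var]]]] * [t [f [f [p var]] % [p var]]]]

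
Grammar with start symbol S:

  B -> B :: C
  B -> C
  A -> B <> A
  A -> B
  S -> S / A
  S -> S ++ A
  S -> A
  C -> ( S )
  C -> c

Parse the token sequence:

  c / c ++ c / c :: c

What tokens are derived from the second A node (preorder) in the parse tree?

c

[S [S [S [S [A [B [C c]]]] / [A [B [C c]]]] ++ [A [B [C c]]]] / [A [B [B [C c]] :: [C c]]]]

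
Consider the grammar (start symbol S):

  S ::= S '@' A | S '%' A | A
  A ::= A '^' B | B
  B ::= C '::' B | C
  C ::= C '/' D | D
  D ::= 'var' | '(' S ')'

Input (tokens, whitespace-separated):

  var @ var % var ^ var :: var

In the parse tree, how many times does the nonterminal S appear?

3

[S [S [S [A [B [C [D var]]]]] @ [A [B [C [D var]]]]] % [A [A [B [C [D var]]]] ^ [B [C [D var]] :: [B [C [D var]]]]]]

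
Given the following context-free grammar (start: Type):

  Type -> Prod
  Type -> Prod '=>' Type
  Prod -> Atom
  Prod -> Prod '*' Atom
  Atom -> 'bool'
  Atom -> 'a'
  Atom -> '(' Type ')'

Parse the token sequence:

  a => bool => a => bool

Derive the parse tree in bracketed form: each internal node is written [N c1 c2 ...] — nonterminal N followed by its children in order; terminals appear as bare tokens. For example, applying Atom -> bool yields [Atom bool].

[Type [Prod [Atom a]] => [Type [Prod [Atom bool]] => [Type [Prod [Atom a]] => [Type [Prod [Atom bool]]]]]]

Type
Prod => Type
Atom => Type
a => Type
a => Prod => Type
a => Atom => Type
a => bool => Type
a => bool => Prod => Type
a => bool => Atom => Type
a => bool => a => Type
a => bool => a => Prod
a => bool => a => Atom
a => bool => a => bool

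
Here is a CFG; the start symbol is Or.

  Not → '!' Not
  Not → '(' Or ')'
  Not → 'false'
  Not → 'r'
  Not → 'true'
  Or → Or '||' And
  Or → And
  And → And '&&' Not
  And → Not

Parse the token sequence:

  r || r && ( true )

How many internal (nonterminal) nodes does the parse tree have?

[Or [Or [And [Not r]]] || [And [And [Not r]] && [Not ( [Or [And [Not true]]] )]]]

11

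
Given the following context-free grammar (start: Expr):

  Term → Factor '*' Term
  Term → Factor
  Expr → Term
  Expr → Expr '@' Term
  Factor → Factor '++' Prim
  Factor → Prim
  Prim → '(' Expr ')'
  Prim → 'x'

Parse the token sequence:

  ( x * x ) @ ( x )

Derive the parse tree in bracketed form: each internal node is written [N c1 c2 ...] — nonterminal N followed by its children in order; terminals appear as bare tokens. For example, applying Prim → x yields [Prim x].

Expr
Expr @ Term
Term @ Term
Factor @ Term
Prim @ Term
( Expr ) @ Term
( Term ) @ Term
( Factor * Term ) @ Term
( Prim * Term ) @ Term
( x * Term ) @ Term
( x * Factor ) @ Term
( x * Prim ) @ Term
( x * x ) @ Term
( x * x ) @ Factor
( x * x ) @ Prim
( x * x ) @ ( Expr )
( x * x ) @ ( Term )
( x * x ) @ ( Factor )
( x * x ) @ ( Prim )
( x * x ) @ ( x )

[Expr [Expr [Term [Factor [Prim ( [Expr [Term [Factor [Prim x]] * [Term [Factor [Prim x]]]]] )]]]] @ [Term [Factor [Prim ( [Expr [Term [Factor [Prim x]]]] )]]]]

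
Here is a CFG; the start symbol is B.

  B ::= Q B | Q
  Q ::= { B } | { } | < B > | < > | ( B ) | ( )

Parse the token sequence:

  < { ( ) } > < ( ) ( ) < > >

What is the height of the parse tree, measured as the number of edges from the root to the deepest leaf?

7

[B [Q < [B [Q { [B [Q ( )]] }]] >] [B [Q < [B [Q ( )] [B [Q ( )] [B [Q < >]]]] >]]]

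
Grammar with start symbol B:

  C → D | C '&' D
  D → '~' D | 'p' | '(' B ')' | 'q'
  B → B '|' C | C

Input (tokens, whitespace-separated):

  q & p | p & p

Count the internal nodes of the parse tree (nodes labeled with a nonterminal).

[B [B [C [C [D q]] & [D p]]] | [C [C [D p]] & [D p]]]

10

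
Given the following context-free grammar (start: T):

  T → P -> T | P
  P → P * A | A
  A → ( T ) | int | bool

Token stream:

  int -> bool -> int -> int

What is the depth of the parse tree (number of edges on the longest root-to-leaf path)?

[T [P [A int]] -> [T [P [A bool]] -> [T [P [A int]] -> [T [P [A int]]]]]]

6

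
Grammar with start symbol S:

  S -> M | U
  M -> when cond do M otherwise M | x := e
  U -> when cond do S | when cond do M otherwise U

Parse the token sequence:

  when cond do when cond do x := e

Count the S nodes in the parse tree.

3

[S [U when cond do [S [U when cond do [S [M x := e]]]]]]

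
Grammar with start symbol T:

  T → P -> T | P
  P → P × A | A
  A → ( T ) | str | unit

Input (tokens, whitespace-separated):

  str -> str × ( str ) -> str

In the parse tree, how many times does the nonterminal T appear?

4

[T [P [A str]] -> [T [P [P [A str]] × [A ( [T [P [A str]]] )]] -> [T [P [A str]]]]]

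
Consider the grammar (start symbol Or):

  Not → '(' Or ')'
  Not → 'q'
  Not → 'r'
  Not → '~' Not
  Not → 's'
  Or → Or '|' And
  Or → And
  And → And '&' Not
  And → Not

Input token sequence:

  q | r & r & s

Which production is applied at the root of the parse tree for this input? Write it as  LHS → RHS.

[Or [Or [And [Not q]]] | [And [And [And [Not r]] & [Not r]] & [Not s]]]

Or → Or '|' And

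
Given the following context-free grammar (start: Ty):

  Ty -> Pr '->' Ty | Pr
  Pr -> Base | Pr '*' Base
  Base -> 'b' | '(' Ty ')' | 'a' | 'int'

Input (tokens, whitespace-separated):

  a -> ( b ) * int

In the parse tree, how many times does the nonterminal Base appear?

4

[Ty [Pr [Base a]] -> [Ty [Pr [Pr [Base ( [Ty [Pr [Base b]]] )]] * [Base int]]]]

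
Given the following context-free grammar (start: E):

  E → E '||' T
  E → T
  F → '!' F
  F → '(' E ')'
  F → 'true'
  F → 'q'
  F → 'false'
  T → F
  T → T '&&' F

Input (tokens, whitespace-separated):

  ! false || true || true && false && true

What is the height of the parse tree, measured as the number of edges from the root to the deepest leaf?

6

[E [E [E [T [F ! [F false]]]] || [T [F true]]] || [T [T [T [F true]] && [F false]] && [F true]]]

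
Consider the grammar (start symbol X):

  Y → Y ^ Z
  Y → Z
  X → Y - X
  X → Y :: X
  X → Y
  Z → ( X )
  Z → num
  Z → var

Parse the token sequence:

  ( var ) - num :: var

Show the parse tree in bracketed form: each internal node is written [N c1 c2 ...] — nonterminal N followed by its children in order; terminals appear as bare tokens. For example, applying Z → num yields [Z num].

X
Y - X
Z - X
( X ) - X
( Y ) - X
( Z ) - X
( var ) - X
( var ) - Y :: X
( var ) - Z :: X
( var ) - num :: X
( var ) - num :: Y
( var ) - num :: Z
( var ) - num :: var

[X [Y [Z ( [X [Y [Z var]]] )]] - [X [Y [Z num]] :: [X [Y [Z var]]]]]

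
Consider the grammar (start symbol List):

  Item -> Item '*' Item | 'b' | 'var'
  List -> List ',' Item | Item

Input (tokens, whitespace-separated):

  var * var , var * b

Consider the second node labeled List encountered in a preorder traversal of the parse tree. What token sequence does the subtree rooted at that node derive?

[List [List [Item [Item var] * [Item var]]] , [Item [Item var] * [Item b]]]

var * var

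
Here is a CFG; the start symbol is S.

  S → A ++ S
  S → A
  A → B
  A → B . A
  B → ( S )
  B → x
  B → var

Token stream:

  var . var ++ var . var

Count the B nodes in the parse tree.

[S [A [B var] . [A [B var]]] ++ [S [A [B var] . [A [B var]]]]]

4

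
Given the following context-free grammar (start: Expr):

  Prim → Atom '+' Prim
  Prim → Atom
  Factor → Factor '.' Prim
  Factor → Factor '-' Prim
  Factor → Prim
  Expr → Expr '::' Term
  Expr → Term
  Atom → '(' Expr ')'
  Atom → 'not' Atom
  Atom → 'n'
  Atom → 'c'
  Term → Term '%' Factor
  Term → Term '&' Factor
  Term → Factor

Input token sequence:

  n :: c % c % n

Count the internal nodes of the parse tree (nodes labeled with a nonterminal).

[Expr [Expr [Term [Factor [Prim [Atom n]]]]] :: [Term [Term [Term [Factor [Prim [Atom c]]]] % [Factor [Prim [Atom c]]]] % [Factor [Prim [Atom n]]]]]

18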